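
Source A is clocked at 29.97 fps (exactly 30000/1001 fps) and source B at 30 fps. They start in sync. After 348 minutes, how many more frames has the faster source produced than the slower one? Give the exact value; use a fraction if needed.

626400/1001 frames

348 min = 20880 s.
A emits 30000/1001 × 20880 = 626400000/1001 frames; B emits 30 × 20880 = 626400.
Difference = 626400/1001 frames (≈ 625.7742); B is ahead of A.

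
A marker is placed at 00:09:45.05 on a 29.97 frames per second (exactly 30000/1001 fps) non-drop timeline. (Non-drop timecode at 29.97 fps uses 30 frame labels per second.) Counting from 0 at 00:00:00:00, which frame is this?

17555

Total seconds to the label: (0 × 3600 + 9 × 60 + 45) = 585.
Frame index = 585 × 30 + 5 = 17555.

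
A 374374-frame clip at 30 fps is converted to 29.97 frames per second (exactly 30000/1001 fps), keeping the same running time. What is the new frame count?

Target frames = source frames × (target rate / source rate) = 374374 × (30000/1001)/(30) = 374374 × 1000/1001 = 374000.

374000 frames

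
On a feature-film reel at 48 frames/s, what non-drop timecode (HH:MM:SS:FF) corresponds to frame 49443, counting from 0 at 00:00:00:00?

49443 ÷ 48 = 1030 full seconds, remainder 3 frames.
1030 s = 0 h 17 min 10 s.
Timecode: 00:17:10:03.

00:17:10:03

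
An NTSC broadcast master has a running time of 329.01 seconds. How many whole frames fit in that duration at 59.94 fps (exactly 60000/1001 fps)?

Frames = 329.01 × 60000/1001 = 1794600/91 ≈ 19720.8791.
Complete frames: 19720.

19720 frames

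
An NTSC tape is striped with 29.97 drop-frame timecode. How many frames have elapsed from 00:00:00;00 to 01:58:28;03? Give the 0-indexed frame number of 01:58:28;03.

213029

As if non-drop at 30 labels/s: (1 × 3600 + 58 × 60 + 28) × 30 + 3 = 213243.
Minute boundaries passed: 118; those not divisible by 10: 118 − 11 = 107; dropped labels = 2 × 107 = 214.
Actual frame index = 213243 − 214 = 213029.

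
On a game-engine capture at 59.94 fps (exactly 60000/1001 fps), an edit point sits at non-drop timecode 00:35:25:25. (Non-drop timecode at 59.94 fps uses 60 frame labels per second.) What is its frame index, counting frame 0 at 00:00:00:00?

frame 127525

Total seconds to the label: (0 × 3600 + 35 × 60 + 25) = 2125.
Frame index = 2125 × 60 + 25 = 127525.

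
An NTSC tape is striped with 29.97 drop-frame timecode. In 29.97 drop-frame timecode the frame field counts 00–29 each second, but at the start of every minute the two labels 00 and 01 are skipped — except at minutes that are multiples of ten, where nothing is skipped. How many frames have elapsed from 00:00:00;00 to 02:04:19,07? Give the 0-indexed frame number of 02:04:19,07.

223553

Complete 10-minute blocks: 12, each 17982 frames → 215784.
Remaining 4 whole minutes in the current block: 1800 + 3 × 1798 = 7194 frames.
Within the current minute: 19 × 30 + 7 − 2 = 575 (labels ;00/;01 skipped at this minute). Total = 215784 + 7194 + 575 = 223553.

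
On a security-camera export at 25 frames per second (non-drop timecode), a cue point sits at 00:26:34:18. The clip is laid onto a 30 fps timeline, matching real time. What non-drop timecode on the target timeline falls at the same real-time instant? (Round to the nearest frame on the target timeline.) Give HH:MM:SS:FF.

Source frame index: (0×3600 + 26×60 + 34) × 25 + 18 = 39868.
Real time: 39868 / (25) = 39868/25 s.
Target frame: (39868/25) × (30) = 239208/5 ≈ 47841.600 → 47842.
At 30 labels/s: frame 47842 → 00:26:34:22.

00:26:34:22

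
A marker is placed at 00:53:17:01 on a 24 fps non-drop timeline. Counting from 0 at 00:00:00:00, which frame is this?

frame 76729

Total seconds to the label: (0 × 3600 + 53 × 60 + 17) = 3197.
Frame index = 3197 × 24 + 1 = 76729.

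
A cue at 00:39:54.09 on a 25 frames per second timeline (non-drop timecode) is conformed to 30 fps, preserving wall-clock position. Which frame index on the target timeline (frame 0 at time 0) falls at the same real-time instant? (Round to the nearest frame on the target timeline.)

frame 71831

Source frame index: (0×3600 + 39×60 + 54) × 25 + 9 = 59859.
Real time: 59859 / (25) = 59859/25 s.
Target frame: (59859/25) × (30) = 359154/5 ≈ 71830.800 → 71831.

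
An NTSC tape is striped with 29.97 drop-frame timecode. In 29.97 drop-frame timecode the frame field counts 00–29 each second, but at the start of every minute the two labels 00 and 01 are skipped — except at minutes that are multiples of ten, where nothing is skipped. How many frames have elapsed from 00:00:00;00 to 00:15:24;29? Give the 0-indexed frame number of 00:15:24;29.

27721

Complete 10-minute blocks: 1, each 17982 frames → 17982.
Remaining 5 whole minutes in the current block: 1800 + 4 × 1798 = 8992 frames.
Within the current minute: 24 × 30 + 29 − 2 = 747 (labels ;00/;01 skipped at this minute). Total = 17982 + 8992 + 747 = 27721.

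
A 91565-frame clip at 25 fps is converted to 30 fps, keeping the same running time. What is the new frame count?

109878 frames

Target frames = source frames × (target rate / source rate) = 91565 × (30)/(25) = 91565 × 6/5 = 109878.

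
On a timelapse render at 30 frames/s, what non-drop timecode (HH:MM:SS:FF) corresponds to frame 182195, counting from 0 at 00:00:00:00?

182195 ÷ 30 = 6073 full seconds, remainder 5 frames.
6073 s = 1 h 41 min 13 s.
Timecode: 01:41:13:05.

01:41:13:05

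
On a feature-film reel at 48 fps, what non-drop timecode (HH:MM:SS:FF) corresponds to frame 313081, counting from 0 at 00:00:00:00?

313081 ÷ 48 = 6522 full seconds, remainder 25 frames.
6522 s = 1 h 48 min 42 s.
Timecode: 01:48:42:25.

01:48:42:25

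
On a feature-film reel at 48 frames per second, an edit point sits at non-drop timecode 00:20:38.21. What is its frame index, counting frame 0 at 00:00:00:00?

59445

Total seconds to the label: (0 × 3600 + 20 × 60 + 38) = 1238.
Frame index = 1238 × 48 + 21 = 59445.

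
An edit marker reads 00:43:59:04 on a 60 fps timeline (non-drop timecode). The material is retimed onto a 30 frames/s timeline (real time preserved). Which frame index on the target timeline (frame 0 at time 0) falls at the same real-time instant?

Source frame index: (0×3600 + 43×60 + 59) × 60 + 4 = 158344.
Real time: 158344 / (60) = 39586/15 s.
Target frame: (39586/15) × (30) = 79172.

frame 79172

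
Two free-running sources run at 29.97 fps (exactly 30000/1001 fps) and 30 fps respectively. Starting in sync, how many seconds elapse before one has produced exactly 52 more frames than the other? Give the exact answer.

The gap grows by |30 − 30000/1001| = 30/1001 frames per second.
Time for a 52-frame gap: 52 ÷ (30/1001) = 26026/15 s.

26026/15 seconds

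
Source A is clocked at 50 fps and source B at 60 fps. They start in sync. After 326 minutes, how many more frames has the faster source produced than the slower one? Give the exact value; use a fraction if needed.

326 min = 19560 s.
A emits 50 × 19560 = 978000 frames; B emits 60 × 19560 = 1173600.
Difference = 195600 frames; B is ahead of A.

195600 frames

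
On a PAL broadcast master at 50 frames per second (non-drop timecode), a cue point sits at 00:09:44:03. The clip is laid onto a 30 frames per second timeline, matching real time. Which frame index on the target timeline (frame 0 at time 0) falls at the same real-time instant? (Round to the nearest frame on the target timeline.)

Source frame index: (0×3600 + 9×60 + 44) × 50 + 3 = 29203.
Real time: 29203 / (50) = 29203/50 s.
Target frame: (29203/50) × (30) = 87609/5 ≈ 17521.800 → 17522.

frame 17522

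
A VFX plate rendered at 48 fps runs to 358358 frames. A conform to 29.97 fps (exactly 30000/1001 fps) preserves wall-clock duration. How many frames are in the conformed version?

Target frames = source frames × (target rate / source rate) = 358358 × (30000/1001)/(48) = 358358 × 625/1001 = 223750.

223750 frames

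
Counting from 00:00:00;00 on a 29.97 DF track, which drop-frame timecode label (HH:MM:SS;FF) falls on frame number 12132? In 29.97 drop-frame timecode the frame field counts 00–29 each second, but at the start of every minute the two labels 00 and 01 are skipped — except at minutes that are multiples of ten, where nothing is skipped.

00:06:44;24

Ten DF minutes hold 17982 frames, so frame 12132 lies in block 0 (frames 0–17981) with 12132 frames into that block.
The block's first minute is 1800 frames and the rest 1798 each; 12132 frames reaches minute 6, so 0 × 18 + 6 × 2 = 12 labels have been skipped so far.
Adding those back, label number 12132 + 12 = 12144 at 30 labels/s is 404 s + 24 f = 0 h 6 min 44 s frame 24, i.e. 00:06:44;24.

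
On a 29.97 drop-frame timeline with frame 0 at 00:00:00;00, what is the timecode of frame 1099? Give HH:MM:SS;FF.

00:00:36;19

Each 10-minute DF block holds 10 × 60 × 30 − 9 × 2 = 17982 frames. 1099 ÷ 17982 → 0 full blocks, remainder 1099.
Within the partial block the first minute is 1800 frames and each further minute 1798, so 0 further minute boundaries passed. Total skipped labels = 18 × 0 + 2 × 0 = 0.
Non-drop label index = 1099 + 0 = 1099; at 30 labels/s that is 00:00:36:19, i.e. DF 00:00:36;19.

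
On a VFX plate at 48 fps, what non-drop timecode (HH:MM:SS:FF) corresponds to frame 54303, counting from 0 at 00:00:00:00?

54303 ÷ 48 = 1131 full seconds, remainder 15 frames.
1131 s = 0 h 18 min 51 s.
Timecode: 00:18:51:15.

00:18:51:15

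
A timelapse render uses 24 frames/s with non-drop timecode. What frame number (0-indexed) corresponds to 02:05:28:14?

Total seconds to the label: (2 × 3600 + 5 × 60 + 28) = 7528.
Frame index = 7528 × 24 + 14 = 180686.

frame 180686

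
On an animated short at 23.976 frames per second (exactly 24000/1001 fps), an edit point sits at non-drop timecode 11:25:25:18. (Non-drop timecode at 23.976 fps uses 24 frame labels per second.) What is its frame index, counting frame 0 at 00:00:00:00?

Total seconds to the label: (11 × 3600 + 25 × 60 + 25) = 41125.
Frame index = 41125 × 24 + 18 = 987018.

frame 987018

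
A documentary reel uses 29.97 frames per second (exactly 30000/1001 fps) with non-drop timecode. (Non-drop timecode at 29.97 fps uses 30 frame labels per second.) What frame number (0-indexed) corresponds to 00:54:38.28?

Total seconds to the label: (0 × 3600 + 54 × 60 + 38) = 3278.
Frame index = 3278 × 30 + 28 = 98368.

98368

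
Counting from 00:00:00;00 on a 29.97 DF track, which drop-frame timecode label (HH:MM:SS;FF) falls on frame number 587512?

Ten DF minutes hold 17982 frames, so frame 587512 lies in block 32 (frames 575424–593405) with 12088 frames into that block.
The block's first minute is 1800 frames and the rest 1798 each; 12088 frames reaches minute 6, so 32 × 18 + 6 × 2 = 588 labels have been skipped so far.
Adding those back, label number 587512 + 588 = 588100 at 30 labels/s is 19603 s + 10 f = 5 h 26 min 43 s frame 10, i.e. 05:26:43;10.

05:26:43;10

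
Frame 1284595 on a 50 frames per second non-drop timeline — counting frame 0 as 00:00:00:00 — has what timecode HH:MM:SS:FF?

07:08:11:45

1284595 ÷ 50 = 25691 full seconds, remainder 45 frames.
25691 s = 7 h 8 min 11 s.
Timecode: 07:08:11:45.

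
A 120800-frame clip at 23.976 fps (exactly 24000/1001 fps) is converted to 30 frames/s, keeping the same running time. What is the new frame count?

151151 frames

Target frames = source frames × (target rate / source rate) = 120800 × (30)/(24000/1001) = 120800 × 1001/800 = 151151.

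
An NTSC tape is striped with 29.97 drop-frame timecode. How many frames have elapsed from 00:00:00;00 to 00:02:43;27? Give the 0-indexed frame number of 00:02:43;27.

4913

As if non-drop at 30 labels/s: (0 × 3600 + 2 × 60 + 43) × 30 + 27 = 4917.
Minute boundaries passed: 2; those not divisible by 10: 2 − 0 = 2; dropped labels = 2 × 2 = 4.
Actual frame index = 4917 − 4 = 4913.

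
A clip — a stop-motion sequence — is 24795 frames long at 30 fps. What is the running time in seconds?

Running time = 24795 / (30) = 826.5 s.

826.5 seconds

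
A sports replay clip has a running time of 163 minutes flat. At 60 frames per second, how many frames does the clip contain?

163 min = 9780 s.
Frames = 9780 × 60 = 586800.

586800 frames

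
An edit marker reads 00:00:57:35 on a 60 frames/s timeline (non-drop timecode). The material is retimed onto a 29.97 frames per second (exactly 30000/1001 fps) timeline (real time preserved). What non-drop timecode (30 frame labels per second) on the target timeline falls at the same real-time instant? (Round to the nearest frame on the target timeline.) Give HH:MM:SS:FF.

00:00:57:16

Source frame index: (0×3600 + 0×60 + 57) × 60 + 35 = 3455.
Real time: 3455 / (60) = 691/12 s.
Target frame: (691/12) × (30000/1001) = 1727500/1001 ≈ 1725.774 → 1726.
At 30 labels/s: frame 1726 → 00:00:57:16.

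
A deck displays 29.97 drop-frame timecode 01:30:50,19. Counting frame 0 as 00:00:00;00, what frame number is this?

Complete 10-minute blocks: 9, each 17982 frames → 161838.
Remaining 0 whole minutes in the current block: 0 frames.
Within the current minute: 50 × 30 + 19 = 1519. Total = 161838 + 0 + 1519 = 163357.

163357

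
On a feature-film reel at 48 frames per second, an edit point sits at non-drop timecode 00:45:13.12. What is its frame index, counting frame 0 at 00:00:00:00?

frame 130236

Total seconds to the label: (0 × 3600 + 45 × 60 + 13) = 2713.
Frame index = 2713 × 48 + 12 = 130236.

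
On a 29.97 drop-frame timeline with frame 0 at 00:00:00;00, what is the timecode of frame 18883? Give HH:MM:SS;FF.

Ten DF minutes hold 17982 frames, so frame 18883 lies in block 1 (frames 17982–35963) with 901 frames into that block.
The block's first minute is 1800 frames and the rest 1798 each; 901 frames reaches minute 0, so 1 × 18 + 0 × 2 = 18 labels have been skipped so far.
Adding those back, label number 18883 + 18 = 18901 at 30 labels/s is 630 s + 1 f = 0 h 10 min 30 s frame 1, i.e. 00:10:30;01.

00:10:30;01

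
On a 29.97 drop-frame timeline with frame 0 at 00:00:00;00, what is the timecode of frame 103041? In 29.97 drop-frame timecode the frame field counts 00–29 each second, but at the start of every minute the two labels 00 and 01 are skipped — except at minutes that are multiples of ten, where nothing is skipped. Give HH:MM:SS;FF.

00:57:18;05

Each 10-minute DF block holds 10 × 60 × 30 − 9 × 2 = 17982 frames. 103041 ÷ 17982 → 5 full blocks, remainder 13131.
Within the partial block the first minute is 1800 frames and each further minute 1798, so 7 further minute boundaries passed. Total skipped labels = 18 × 5 + 2 × 7 = 104.
Non-drop label index = 103041 + 104 = 103145; at 30 labels/s that is 00:57:18:05, i.e. DF 00:57:18;05.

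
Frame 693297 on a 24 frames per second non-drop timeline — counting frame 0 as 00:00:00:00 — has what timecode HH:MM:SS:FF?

08:01:27:09

693297 ÷ 24 = 28887 full seconds, remainder 9 frames.
28887 s = 8 h 1 min 27 s.
Timecode: 08:01:27:09.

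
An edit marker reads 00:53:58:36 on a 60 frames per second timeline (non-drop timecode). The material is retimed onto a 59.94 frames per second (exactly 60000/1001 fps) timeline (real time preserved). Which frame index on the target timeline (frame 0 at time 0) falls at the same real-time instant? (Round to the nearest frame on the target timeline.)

Source frame index: (0×3600 + 53×60 + 58) × 60 + 36 = 194316.
Real time: 194316 / (60) = 16193/5 s.
Target frame: (16193/5) × (60000/1001) = 194316000/1001 ≈ 194121.878 → 194122.

frame 194122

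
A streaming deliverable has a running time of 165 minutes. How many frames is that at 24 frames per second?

237600 frames

165 min = 9900 s.
Frames = 9900 × 24 = 237600.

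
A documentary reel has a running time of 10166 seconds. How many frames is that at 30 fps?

Frames = 10166 × 30 = 304980.

304980 frames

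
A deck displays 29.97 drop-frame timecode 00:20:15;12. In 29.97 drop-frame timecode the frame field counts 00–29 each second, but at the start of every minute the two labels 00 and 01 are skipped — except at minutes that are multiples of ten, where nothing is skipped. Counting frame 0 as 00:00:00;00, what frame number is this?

As if non-drop at 30 labels/s: (0 × 3600 + 20 × 60 + 15) × 30 + 12 = 36462.
Minute boundaries passed: 20; those not divisible by 10: 20 − 2 = 18; dropped labels = 2 × 18 = 36.
Actual frame index = 36462 − 36 = 36426.

36426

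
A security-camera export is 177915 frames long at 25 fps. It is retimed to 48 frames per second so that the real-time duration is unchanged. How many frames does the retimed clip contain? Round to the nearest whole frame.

341597 frames

Frames at target rate = 177915 × (48) / (25) = 1707984/5 ≈ 341596.800.
Nearest whole frame: 341597.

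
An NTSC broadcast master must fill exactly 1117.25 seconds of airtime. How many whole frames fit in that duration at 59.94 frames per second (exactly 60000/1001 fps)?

66968 frames

Frames = 1117.25 × 60000/1001 = 67035000/1001 ≈ 66968.0320.
Complete frames: 66968.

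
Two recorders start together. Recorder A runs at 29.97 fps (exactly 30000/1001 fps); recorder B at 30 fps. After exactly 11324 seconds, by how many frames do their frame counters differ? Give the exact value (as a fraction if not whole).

339720/1001 frames

A emits 30000/1001 × 11324 = 339720000/1001 frames; B emits 30 × 11324 = 339720.
Difference = 339720/1001 frames (≈ 339.3806); B is ahead of A.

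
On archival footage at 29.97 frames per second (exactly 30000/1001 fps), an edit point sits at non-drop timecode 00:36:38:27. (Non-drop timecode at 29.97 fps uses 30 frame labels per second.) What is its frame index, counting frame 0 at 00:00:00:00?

frame 65967

Total seconds to the label: (0 × 3600 + 36 × 60 + 38) = 2198.
Frame index = 2198 × 30 + 27 = 65967.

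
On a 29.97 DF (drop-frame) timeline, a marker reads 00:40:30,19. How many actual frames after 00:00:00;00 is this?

As if non-drop at 30 labels/s: (0 × 3600 + 40 × 60 + 30) × 30 + 19 = 72919.
Minute boundaries passed: 40; those not divisible by 10: 40 − 4 = 36; dropped labels = 2 × 36 = 72.
Actual frame index = 72919 − 72 = 72847.

72847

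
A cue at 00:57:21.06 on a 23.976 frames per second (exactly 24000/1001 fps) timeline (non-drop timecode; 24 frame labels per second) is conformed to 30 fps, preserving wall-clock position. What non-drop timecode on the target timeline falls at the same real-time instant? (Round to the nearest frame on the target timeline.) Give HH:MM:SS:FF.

00:57:24:21

Source frame index: (0×3600 + 57×60 + 21) × 24 + 6 = 82590.
Real time: 82590 / (24000/1001) = 2755753/800 s.
Target frame: (2755753/800) × (30) = 8267259/80 ≈ 103340.738 → 103341.
At 30 labels/s: frame 103341 → 00:57:24:21.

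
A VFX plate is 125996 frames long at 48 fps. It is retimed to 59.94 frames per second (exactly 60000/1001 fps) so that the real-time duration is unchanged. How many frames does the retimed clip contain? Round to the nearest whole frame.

157338 frames

Frames at target rate = 125996 × (60000/1001) / (48) = 12115000/77 ≈ 157337.662.
Nearest whole frame: 157338.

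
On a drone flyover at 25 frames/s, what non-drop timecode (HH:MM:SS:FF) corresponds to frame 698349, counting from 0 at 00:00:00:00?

07:45:33:24

698349 ÷ 25 = 27933 full seconds, remainder 24 frames.
27933 s = 7 h 45 min 33 s.
Timecode: 07:45:33:24.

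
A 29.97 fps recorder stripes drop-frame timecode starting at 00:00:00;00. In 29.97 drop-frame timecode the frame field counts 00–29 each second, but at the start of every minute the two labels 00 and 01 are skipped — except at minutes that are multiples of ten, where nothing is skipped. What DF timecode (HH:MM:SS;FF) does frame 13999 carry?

00:07:47;03

Ten DF minutes hold 17982 frames, so frame 13999 lies in block 0 (frames 0–17981) with 13999 frames into that block.
The block's first minute is 1800 frames and the rest 1798 each; 13999 frames reaches minute 7, so 0 × 18 + 7 × 2 = 14 labels have been skipped so far.
Adding those back, label number 13999 + 14 = 14013 at 30 labels/s is 467 s + 3 f = 0 h 7 min 47 s frame 3, i.e. 00:07:47;03.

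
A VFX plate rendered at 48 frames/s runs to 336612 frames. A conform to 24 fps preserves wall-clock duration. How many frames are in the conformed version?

Target frames = source frames × (target rate / source rate) = 336612 × (24)/(48) = 336612 × 1/2 = 168306.

168306 frames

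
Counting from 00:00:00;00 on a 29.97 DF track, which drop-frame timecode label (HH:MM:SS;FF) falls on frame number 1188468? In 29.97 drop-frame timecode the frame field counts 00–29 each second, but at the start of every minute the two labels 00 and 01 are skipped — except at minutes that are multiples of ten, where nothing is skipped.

Each 10-minute DF block holds 10 × 60 × 30 − 9 × 2 = 17982 frames. 1188468 ÷ 17982 → 66 full blocks, remainder 1656.
Within the partial block the first minute is 1800 frames and each further minute 1798, so 0 further minute boundaries passed. Total skipped labels = 18 × 66 + 2 × 0 = 1188.
Non-drop label index = 1188468 + 1188 = 1189656; at 30 labels/s that is 11:00:55:06, i.e. DF 11:00:55;06.

11:00:55;06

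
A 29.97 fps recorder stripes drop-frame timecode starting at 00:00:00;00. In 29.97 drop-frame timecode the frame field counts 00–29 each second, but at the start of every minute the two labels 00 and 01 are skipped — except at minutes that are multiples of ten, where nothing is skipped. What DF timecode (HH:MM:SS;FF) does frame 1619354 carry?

Each 10-minute DF block holds 10 × 60 × 30 − 9 × 2 = 17982 frames. 1619354 ÷ 17982 → 90 full blocks, remainder 974.
Within the partial block the first minute is 1800 frames and each further minute 1798, so 0 further minute boundaries passed. Total skipped labels = 18 × 90 + 2 × 0 = 1620.
Non-drop label index = 1619354 + 1620 = 1620974; at 30 labels/s that is 15:00:32:14, i.e. DF 15:00:32;14.

15:00:32;14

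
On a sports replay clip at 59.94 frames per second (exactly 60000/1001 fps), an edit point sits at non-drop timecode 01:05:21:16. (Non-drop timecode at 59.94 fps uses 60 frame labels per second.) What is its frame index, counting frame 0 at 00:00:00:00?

Total seconds to the label: (1 × 3600 + 5 × 60 + 21) = 3921.
Frame index = 3921 × 60 + 16 = 235276.

235276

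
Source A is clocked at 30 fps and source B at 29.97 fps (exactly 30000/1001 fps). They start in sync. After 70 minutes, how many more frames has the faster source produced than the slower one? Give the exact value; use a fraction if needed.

18000/143 frames

70 min = 4200 s.
A emits 30 × 4200 = 126000 frames; B emits 30000/1001 × 4200 = 18000000/143.
Difference = 18000/143 frames (≈ 125.8741); B is behind A.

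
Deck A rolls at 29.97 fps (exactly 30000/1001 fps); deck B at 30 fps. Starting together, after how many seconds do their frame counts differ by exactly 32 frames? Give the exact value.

16016/15 seconds

The gap grows by |30 − 30000/1001| = 30/1001 frames per second.
Time for a 32-frame gap: 32 ÷ (30/1001) = 16016/15 s.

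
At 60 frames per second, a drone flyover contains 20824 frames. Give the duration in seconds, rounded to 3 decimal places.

Running time = 20824 × 1/60 = 5206/15 s ≈ 347.067 s.

347.067 seconds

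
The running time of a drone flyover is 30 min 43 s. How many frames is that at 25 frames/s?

30 min 43 s = 1843 s.
Frames = 1843 × 25 = 46075.

46075 frames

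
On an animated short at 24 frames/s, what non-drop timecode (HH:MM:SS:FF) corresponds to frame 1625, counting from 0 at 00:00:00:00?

00:01:07:17

1625 ÷ 24 = 67 full seconds, remainder 17 frames.
67 s = 0 h 1 min 7 s.
Timecode: 00:01:07:17.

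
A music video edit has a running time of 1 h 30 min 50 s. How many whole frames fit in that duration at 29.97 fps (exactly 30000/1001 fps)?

163336 frames

1 h 30 min 50 s = 5450 s.
Frames = 5450 × 30000/1001 = 163500000/1001 ≈ 163336.6633.
Complete frames: 163336.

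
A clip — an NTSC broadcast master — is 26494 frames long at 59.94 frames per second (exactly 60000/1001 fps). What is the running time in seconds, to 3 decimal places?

Running time = 26494 × 1001/60000 = 13260247/30000 s ≈ 442.008 s.

442.008 seconds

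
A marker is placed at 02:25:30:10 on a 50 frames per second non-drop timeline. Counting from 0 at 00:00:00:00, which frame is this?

Total seconds to the label: (2 × 3600 + 25 × 60 + 30) = 8730.
Frame index = 8730 × 50 + 10 = 436510.

frame 436510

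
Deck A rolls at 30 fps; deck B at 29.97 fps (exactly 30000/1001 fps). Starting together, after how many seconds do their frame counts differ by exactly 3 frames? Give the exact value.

100.1 seconds

The gap grows by |30000/1001 − 30| = 30/1001 frames per second.
Time for a 3-frame gap: 3 ÷ (30/1001) = 100.1 s.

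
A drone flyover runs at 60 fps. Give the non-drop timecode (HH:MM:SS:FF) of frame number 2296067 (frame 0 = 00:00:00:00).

10:37:47:47

2296067 ÷ 60 = 38267 full seconds, remainder 47 frames.
38267 s = 10 h 37 min 47 s.
Timecode: 10:37:47:47.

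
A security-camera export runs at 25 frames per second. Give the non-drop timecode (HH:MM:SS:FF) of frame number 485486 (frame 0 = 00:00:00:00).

485486 ÷ 25 = 19419 full seconds, remainder 11 frames.
19419 s = 5 h 23 min 39 s.
Timecode: 05:23:39:11.

05:23:39:11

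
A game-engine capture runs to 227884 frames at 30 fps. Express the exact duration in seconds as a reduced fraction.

113942/15 seconds

Running time = 227884 ÷ (30) = 227884 × 1/30 = 113942/15 s.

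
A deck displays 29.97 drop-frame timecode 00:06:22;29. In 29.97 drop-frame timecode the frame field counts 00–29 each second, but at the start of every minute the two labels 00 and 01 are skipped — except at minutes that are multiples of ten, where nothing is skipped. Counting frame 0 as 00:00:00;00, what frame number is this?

11477

As if non-drop at 30 labels/s: (0 × 3600 + 6 × 60 + 22) × 30 + 29 = 11489.
Minute boundaries passed: 6; those not divisible by 10: 6 − 0 = 6; dropped labels = 2 × 6 = 12.
Actual frame index = 11489 − 12 = 11477.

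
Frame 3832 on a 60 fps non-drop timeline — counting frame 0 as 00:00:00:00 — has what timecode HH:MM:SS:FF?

3832 ÷ 60 = 63 full seconds, remainder 52 frames.
63 s = 0 h 1 min 3 s.
Timecode: 00:01:03:52.

00:01:03:52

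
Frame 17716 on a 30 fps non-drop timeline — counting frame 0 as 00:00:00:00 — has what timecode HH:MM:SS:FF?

00:09:50:16

17716 ÷ 30 = 590 full seconds, remainder 16 frames.
590 s = 0 h 9 min 50 s.
Timecode: 00:09:50:16.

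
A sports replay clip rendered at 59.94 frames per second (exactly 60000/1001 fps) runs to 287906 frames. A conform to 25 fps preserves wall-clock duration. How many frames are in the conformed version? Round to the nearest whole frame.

Frames at target rate = 287906 × (25) / (60000/1001) = 144096953/1200 ≈ 120080.794.
Nearest whole frame: 120081.

120081 frames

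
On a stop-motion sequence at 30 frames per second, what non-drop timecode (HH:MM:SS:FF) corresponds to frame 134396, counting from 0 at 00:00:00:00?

01:14:39:26

134396 ÷ 30 = 4479 full seconds, remainder 26 frames.
4479 s = 1 h 14 min 39 s.
Timecode: 01:14:39:26.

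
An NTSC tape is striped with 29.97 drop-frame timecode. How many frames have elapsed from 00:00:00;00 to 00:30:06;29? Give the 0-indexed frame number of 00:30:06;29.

As if non-drop at 30 labels/s: (0 × 3600 + 30 × 60 + 6) × 30 + 29 = 54209.
Minute boundaries passed: 30; those not divisible by 10: 30 − 3 = 27; dropped labels = 2 × 27 = 54.
Actual frame index = 54209 − 54 = 54155.

54155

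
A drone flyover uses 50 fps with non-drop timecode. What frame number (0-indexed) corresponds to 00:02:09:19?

frame 6469

Total seconds to the label: (0 × 3600 + 2 × 60 + 9) = 129.
Frame index = 129 × 50 + 19 = 6469.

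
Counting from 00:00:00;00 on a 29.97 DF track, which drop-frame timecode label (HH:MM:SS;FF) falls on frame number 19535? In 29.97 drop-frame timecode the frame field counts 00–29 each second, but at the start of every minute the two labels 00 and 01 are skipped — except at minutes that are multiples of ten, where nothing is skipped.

Each 10-minute DF block holds 10 × 60 × 30 − 9 × 2 = 17982 frames. 19535 ÷ 17982 → 1 full block, remainder 1553.
Within the partial block the first minute is 1800 frames and each further minute 1798, so 0 further minute boundaries passed. Total skipped labels = 18 × 1 + 2 × 0 = 18.
Non-drop label index = 19535 + 18 = 19553; at 30 labels/s that is 00:10:51:23, i.e. DF 00:10:51;23.

00:10:51;23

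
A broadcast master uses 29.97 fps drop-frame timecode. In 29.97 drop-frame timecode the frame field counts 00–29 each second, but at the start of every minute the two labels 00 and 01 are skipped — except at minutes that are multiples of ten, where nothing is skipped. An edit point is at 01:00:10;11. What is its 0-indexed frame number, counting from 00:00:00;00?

Complete 10-minute blocks: 6, each 17982 frames → 107892.
Remaining 0 whole minutes in the current block: 0 frames.
Within the current minute: 10 × 30 + 11 = 311. Total = 107892 + 0 + 311 = 108203.

108203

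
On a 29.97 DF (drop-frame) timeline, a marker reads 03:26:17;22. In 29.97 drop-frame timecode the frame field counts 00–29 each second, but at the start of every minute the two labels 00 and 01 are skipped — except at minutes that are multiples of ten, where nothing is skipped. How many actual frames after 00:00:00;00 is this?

Complete 10-minute blocks: 20, each 17982 frames → 359640.
Remaining 6 whole minutes in the current block: 1800 + 5 × 1798 = 10790 frames.
Within the current minute: 17 × 30 + 22 − 2 = 530 (labels ;00/;01 skipped at this minute). Total = 359640 + 10790 + 530 = 370960.

370960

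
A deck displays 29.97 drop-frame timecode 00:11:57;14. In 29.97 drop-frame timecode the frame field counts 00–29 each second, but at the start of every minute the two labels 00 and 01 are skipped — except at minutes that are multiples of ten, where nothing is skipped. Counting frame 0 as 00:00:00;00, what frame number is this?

21504

As if non-drop at 30 labels/s: (0 × 3600 + 11 × 60 + 57) × 30 + 14 = 21524.
Minute boundaries passed: 11; those not divisible by 10: 11 − 1 = 10; dropped labels = 2 × 10 = 20.
Actual frame index = 21524 − 20 = 21504.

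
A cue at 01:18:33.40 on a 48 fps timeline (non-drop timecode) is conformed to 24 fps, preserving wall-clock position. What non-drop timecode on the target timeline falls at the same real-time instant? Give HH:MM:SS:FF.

Source frame index: (1×3600 + 18×60 + 33) × 48 + 40 = 226264.
Real time: 226264 / (48) = 28283/6 s.
Target frame: (28283/6) × (24) = 113132.
At 24 labels/s: frame 113132 → 01:18:33:20.

01:18:33:20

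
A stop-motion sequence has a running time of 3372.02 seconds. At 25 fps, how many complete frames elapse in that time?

84300 frames

Frames = 3372.02 × 25 = 168601/2 ≈ 84300.5000.
Complete frames: 84300.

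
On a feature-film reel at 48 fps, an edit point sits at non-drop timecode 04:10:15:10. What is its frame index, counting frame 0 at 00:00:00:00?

Total seconds to the label: (4 × 3600 + 10 × 60 + 15) = 15015.
Frame index = 15015 × 48 + 10 = 720730.

720730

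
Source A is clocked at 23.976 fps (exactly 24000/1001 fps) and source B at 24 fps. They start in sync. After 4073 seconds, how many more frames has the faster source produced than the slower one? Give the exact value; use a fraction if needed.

A emits 24000/1001 × 4073 = 97752000/1001 frames; B emits 24 × 4073 = 97752.
Difference = 97752/1001 frames (≈ 97.6543); B is ahead of A.

97752/1001 frames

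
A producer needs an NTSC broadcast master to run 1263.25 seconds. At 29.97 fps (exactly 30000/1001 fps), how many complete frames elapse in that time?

37859 frames

Frames = 1263.25 × 30000/1001 = 37897500/1001 ≈ 37859.6404.
Complete frames: 37859.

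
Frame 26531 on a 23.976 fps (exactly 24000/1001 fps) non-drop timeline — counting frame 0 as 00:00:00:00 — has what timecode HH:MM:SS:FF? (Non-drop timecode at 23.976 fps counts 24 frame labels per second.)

00:18:25:11

26531 ÷ 24 = 1105 full seconds, remainder 11 frames.
1105 s = 0 h 18 min 25 s.
Timecode: 00:18:25:11.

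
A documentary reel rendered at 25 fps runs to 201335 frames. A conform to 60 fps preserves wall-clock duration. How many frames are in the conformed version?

483204 frames

Target frames = source frames × (target rate / source rate) = 201335 × (60)/(25) = 201335 × 12/5 = 483204.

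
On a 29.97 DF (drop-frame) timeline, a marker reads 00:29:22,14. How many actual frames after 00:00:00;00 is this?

52820

Complete 10-minute blocks: 2, each 17982 frames → 35964.
Remaining 9 whole minutes in the current block: 1800 + 8 × 1798 = 16184 frames.
Within the current minute: 22 × 30 + 14 − 2 = 672 (labels ;00/;01 skipped at this minute). Total = 35964 + 16184 + 672 = 52820.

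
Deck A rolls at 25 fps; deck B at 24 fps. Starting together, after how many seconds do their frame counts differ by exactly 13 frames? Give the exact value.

13 seconds

The gap grows by |24 − 25| = 1 frame per second.
Time for a 13-frame gap: 13 ÷ (1) = 13 s.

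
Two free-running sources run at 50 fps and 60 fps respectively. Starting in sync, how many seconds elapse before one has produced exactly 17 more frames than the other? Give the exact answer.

1.7 seconds

The gap grows by |60 − 50| = 10 frames per second.
Time for a 17-frame gap: 17 ÷ (10) = 1.7 s.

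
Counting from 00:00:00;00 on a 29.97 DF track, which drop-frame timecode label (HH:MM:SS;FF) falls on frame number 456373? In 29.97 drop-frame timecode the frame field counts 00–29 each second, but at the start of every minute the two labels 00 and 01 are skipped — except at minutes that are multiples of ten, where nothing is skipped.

04:13:47;19

Each 10-minute DF block holds 10 × 60 × 30 − 9 × 2 = 17982 frames. 456373 ÷ 17982 → 25 full blocks, remainder 6823.
Within the partial block the first minute is 1800 frames and each further minute 1798, so 3 further minute boundaries passed. Total skipped labels = 18 × 25 + 2 × 3 = 456.
Non-drop label index = 456373 + 456 = 456829; at 30 labels/s that is 04:13:47:19, i.e. DF 04:13:47;19.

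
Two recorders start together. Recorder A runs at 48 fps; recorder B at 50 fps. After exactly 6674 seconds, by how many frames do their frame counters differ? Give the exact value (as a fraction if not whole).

13348 frames

A emits 48 × 6674 = 320352 frames; B emits 50 × 6674 = 333700.
Difference = 13348 frames; B is ahead of A.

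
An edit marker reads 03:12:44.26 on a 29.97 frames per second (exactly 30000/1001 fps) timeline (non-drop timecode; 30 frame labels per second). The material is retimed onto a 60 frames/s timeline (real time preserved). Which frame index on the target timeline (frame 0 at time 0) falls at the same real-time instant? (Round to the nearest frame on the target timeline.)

Source frame index: (3×3600 + 12×60 + 44) × 30 + 26 = 346946.
Real time: 346946 / (30000/1001) = 173646473/15000 s.
Target frame: (173646473/15000) × (60) = 173646473/250 ≈ 694585.892 → 694586.

frame 694586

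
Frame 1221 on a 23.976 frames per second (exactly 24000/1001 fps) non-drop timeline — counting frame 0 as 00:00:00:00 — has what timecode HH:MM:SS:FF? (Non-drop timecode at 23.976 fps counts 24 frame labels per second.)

00:00:50:21

1221 ÷ 24 = 50 full seconds, remainder 21 frames.
50 s = 0 h 0 min 50 s.
Timecode: 00:00:50:21.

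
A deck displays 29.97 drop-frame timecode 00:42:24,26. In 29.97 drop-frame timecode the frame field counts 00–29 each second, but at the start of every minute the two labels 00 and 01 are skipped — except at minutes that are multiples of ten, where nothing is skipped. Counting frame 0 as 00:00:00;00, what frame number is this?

76270

Complete 10-minute blocks: 4, each 17982 frames → 71928.
Remaining 2 whole minutes in the current block: 1800 + 1 × 1798 = 3598 frames.
Within the current minute: 24 × 30 + 26 − 2 = 744 (labels ;00/;01 skipped at this minute). Total = 71928 + 3598 + 744 = 76270.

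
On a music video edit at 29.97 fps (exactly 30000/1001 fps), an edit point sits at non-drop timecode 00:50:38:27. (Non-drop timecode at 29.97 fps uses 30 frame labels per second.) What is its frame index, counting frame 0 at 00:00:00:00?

Total seconds to the label: (0 × 3600 + 50 × 60 + 38) = 3038.
Frame index = 3038 × 30 + 27 = 91167.

frame 91167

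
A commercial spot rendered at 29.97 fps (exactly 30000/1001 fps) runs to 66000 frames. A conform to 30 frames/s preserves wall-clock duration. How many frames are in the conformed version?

66066 frames

Target frames = source frames × (target rate / source rate) = 66000 × (30)/(30000/1001) = 66000 × 1001/1000 = 66066.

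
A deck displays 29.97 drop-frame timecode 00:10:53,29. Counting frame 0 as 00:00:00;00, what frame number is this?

19601

Complete 10-minute blocks: 1, each 17982 frames → 17982.
Remaining 0 whole minutes in the current block: 0 frames.
Within the current minute: 53 × 30 + 29 = 1619. Total = 17982 + 0 + 1619 = 19601.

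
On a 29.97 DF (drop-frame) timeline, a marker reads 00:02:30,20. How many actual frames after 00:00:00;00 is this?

As if non-drop at 30 labels/s: (0 × 3600 + 2 × 60 + 30) × 30 + 20 = 4520.
Minute boundaries passed: 2; those not divisible by 10: 2 − 0 = 2; dropped labels = 2 × 2 = 4.
Actual frame index = 4520 − 4 = 4516.

4516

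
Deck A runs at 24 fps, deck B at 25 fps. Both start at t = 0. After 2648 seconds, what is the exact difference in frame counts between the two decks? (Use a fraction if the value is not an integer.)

2648 frames

A emits 24 × 2648 = 63552 frames; B emits 25 × 2648 = 66200.
Difference = 2648 frames; B is ahead of A.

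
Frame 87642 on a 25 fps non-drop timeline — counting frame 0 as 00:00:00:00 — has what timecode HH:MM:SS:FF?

00:58:25:17

87642 ÷ 25 = 3505 full seconds, remainder 17 frames.
3505 s = 0 h 58 min 25 s.
Timecode: 00:58:25:17.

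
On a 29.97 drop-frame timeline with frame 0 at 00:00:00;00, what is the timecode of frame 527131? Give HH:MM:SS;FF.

Each 10-minute DF block holds 10 × 60 × 30 − 9 × 2 = 17982 frames. 527131 ÷ 17982 → 29 full blocks, remainder 5653.
Within the partial block the first minute is 1800 frames and each further minute 1798, so 3 further minute boundaries passed. Total skipped labels = 18 × 29 + 2 × 3 = 528.
Non-drop label index = 527131 + 528 = 527659; at 30 labels/s that is 04:53:08:19, i.e. DF 04:53:08;19.

04:53:08;19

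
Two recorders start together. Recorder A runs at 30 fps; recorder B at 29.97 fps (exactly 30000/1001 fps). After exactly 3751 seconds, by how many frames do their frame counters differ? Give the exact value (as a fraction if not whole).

10230/91 frames

A emits 30 × 3751 = 112530 frames; B emits 30000/1001 × 3751 = 10230000/91.
Difference = 10230/91 frames (≈ 112.4176); B is behind A.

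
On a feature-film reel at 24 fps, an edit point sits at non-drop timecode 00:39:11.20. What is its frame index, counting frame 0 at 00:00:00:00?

frame 56444

Total seconds to the label: (0 × 3600 + 39 × 60 + 11) = 2351.
Frame index = 2351 × 24 + 20 = 56444.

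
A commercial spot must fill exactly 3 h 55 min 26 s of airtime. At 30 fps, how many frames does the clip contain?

3 h 55 min 26 s = 14126 s.
Frames = 14126 × 30 = 423780.

423780 frames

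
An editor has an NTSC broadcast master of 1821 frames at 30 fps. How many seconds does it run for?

60.7 seconds

Running time = 1821 / (30) = 60.7 s.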